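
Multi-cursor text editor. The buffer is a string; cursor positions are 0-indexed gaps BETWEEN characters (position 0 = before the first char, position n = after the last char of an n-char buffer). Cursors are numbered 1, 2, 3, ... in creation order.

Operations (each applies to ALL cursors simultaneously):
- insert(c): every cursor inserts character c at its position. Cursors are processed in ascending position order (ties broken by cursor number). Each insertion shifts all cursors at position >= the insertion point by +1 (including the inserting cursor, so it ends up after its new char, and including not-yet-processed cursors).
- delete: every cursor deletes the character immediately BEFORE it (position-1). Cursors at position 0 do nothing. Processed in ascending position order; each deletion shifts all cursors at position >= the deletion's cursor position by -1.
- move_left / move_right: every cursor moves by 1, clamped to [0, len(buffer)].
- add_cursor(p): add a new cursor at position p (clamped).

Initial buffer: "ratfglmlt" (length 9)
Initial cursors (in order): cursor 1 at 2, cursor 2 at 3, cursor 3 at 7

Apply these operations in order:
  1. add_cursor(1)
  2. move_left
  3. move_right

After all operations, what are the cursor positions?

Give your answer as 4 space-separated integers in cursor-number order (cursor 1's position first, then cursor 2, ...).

Answer: 2 3 7 1

Derivation:
After op 1 (add_cursor(1)): buffer="ratfglmlt" (len 9), cursors c4@1 c1@2 c2@3 c3@7, authorship .........
After op 2 (move_left): buffer="ratfglmlt" (len 9), cursors c4@0 c1@1 c2@2 c3@6, authorship .........
After op 3 (move_right): buffer="ratfglmlt" (len 9), cursors c4@1 c1@2 c2@3 c3@7, authorship .........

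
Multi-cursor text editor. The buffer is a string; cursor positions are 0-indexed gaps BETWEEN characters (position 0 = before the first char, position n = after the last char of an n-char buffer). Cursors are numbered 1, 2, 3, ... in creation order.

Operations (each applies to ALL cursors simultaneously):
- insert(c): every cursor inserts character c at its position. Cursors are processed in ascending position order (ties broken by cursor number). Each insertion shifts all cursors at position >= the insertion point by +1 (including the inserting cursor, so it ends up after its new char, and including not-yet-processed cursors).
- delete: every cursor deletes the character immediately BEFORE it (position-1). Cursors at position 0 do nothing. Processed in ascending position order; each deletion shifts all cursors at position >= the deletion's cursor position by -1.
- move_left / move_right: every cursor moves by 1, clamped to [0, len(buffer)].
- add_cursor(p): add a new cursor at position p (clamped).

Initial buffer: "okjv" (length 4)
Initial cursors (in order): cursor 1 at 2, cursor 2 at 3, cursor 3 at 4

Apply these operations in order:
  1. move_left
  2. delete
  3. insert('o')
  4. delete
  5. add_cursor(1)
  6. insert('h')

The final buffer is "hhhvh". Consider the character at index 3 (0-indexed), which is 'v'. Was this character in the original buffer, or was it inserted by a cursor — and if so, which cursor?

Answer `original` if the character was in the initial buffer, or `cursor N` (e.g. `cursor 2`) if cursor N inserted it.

After op 1 (move_left): buffer="okjv" (len 4), cursors c1@1 c2@2 c3@3, authorship ....
After op 2 (delete): buffer="v" (len 1), cursors c1@0 c2@0 c3@0, authorship .
After op 3 (insert('o')): buffer="ooov" (len 4), cursors c1@3 c2@3 c3@3, authorship 123.
After op 4 (delete): buffer="v" (len 1), cursors c1@0 c2@0 c3@0, authorship .
After op 5 (add_cursor(1)): buffer="v" (len 1), cursors c1@0 c2@0 c3@0 c4@1, authorship .
After op 6 (insert('h')): buffer="hhhvh" (len 5), cursors c1@3 c2@3 c3@3 c4@5, authorship 123.4
Authorship (.=original, N=cursor N): 1 2 3 . 4
Index 3: author = original

Answer: original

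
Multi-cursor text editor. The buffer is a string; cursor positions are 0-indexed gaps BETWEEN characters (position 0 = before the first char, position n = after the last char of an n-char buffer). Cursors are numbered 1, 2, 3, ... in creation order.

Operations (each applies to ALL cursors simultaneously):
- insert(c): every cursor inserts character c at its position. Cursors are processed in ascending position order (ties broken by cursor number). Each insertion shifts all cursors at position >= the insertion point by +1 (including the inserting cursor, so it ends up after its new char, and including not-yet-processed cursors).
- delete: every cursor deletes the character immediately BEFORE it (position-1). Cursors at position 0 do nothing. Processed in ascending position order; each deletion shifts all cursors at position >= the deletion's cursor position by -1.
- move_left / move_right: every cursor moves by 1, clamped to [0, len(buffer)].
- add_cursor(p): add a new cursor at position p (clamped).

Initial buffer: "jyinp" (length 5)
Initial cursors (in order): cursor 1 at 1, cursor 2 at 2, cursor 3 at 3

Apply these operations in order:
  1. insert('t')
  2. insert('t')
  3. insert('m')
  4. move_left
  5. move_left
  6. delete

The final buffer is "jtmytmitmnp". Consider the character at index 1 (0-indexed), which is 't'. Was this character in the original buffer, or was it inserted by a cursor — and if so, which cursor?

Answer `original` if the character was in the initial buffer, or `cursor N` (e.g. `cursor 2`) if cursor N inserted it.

After op 1 (insert('t')): buffer="jtytitnp" (len 8), cursors c1@2 c2@4 c3@6, authorship .1.2.3..
After op 2 (insert('t')): buffer="jttyttittnp" (len 11), cursors c1@3 c2@6 c3@9, authorship .11.22.33..
After op 3 (insert('m')): buffer="jttmyttmittmnp" (len 14), cursors c1@4 c2@8 c3@12, authorship .111.222.333..
After op 4 (move_left): buffer="jttmyttmittmnp" (len 14), cursors c1@3 c2@7 c3@11, authorship .111.222.333..
After op 5 (move_left): buffer="jttmyttmittmnp" (len 14), cursors c1@2 c2@6 c3@10, authorship .111.222.333..
After op 6 (delete): buffer="jtmytmitmnp" (len 11), cursors c1@1 c2@4 c3@7, authorship .11.22.33..
Authorship (.=original, N=cursor N): . 1 1 . 2 2 . 3 3 . .
Index 1: author = 1

Answer: cursor 1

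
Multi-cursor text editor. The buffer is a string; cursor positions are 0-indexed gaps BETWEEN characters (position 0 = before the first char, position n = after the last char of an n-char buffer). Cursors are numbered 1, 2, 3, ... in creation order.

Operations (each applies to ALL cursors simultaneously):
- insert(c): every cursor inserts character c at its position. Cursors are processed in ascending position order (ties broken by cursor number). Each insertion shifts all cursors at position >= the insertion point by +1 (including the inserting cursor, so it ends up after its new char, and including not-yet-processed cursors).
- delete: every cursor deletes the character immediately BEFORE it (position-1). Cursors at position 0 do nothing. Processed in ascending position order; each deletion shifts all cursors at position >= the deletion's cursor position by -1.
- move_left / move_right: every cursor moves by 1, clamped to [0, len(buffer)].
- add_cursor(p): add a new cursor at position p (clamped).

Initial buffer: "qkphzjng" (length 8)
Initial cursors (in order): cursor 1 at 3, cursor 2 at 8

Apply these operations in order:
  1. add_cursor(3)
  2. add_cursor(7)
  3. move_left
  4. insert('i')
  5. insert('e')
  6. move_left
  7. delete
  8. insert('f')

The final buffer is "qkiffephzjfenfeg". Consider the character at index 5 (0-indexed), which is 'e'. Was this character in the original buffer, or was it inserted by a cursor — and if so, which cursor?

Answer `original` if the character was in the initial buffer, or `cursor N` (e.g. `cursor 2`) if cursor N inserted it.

Answer: cursor 3

Derivation:
After op 1 (add_cursor(3)): buffer="qkphzjng" (len 8), cursors c1@3 c3@3 c2@8, authorship ........
After op 2 (add_cursor(7)): buffer="qkphzjng" (len 8), cursors c1@3 c3@3 c4@7 c2@8, authorship ........
After op 3 (move_left): buffer="qkphzjng" (len 8), cursors c1@2 c3@2 c4@6 c2@7, authorship ........
After op 4 (insert('i')): buffer="qkiiphzjinig" (len 12), cursors c1@4 c3@4 c4@9 c2@11, authorship ..13....4.2.
After op 5 (insert('e')): buffer="qkiieephzjienieg" (len 16), cursors c1@6 c3@6 c4@12 c2@15, authorship ..1313....44.22.
After op 6 (move_left): buffer="qkiieephzjienieg" (len 16), cursors c1@5 c3@5 c4@11 c2@14, authorship ..1313....44.22.
After op 7 (delete): buffer="qkiephzjeneg" (len 12), cursors c1@3 c3@3 c4@8 c2@10, authorship ..13....4.2.
After op 8 (insert('f')): buffer="qkiffephzjfenfeg" (len 16), cursors c1@5 c3@5 c4@11 c2@14, authorship ..1133....44.22.
Authorship (.=original, N=cursor N): . . 1 1 3 3 . . . . 4 4 . 2 2 .
Index 5: author = 3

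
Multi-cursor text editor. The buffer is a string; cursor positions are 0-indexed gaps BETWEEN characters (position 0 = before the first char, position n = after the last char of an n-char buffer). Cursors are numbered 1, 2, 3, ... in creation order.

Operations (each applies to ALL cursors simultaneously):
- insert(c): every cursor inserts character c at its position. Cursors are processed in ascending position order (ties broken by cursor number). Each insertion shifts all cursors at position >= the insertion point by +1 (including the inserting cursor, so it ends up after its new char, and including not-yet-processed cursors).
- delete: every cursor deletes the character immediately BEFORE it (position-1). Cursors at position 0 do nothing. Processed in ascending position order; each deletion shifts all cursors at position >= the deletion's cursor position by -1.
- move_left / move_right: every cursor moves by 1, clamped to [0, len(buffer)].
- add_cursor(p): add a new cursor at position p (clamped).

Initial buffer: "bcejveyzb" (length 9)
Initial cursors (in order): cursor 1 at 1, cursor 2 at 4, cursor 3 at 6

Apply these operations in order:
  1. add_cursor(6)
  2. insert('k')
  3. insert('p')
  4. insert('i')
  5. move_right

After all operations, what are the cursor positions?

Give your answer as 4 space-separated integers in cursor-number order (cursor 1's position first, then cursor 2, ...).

Answer: 5 11 19 19

Derivation:
After op 1 (add_cursor(6)): buffer="bcejveyzb" (len 9), cursors c1@1 c2@4 c3@6 c4@6, authorship .........
After op 2 (insert('k')): buffer="bkcejkvekkyzb" (len 13), cursors c1@2 c2@6 c3@10 c4@10, authorship .1...2..34...
After op 3 (insert('p')): buffer="bkpcejkpvekkppyzb" (len 17), cursors c1@3 c2@8 c3@14 c4@14, authorship .11...22..3434...
After op 4 (insert('i')): buffer="bkpicejkpivekkppiiyzb" (len 21), cursors c1@4 c2@10 c3@18 c4@18, authorship .111...222..343434...
After op 5 (move_right): buffer="bkpicejkpivekkppiiyzb" (len 21), cursors c1@5 c2@11 c3@19 c4@19, authorship .111...222..343434...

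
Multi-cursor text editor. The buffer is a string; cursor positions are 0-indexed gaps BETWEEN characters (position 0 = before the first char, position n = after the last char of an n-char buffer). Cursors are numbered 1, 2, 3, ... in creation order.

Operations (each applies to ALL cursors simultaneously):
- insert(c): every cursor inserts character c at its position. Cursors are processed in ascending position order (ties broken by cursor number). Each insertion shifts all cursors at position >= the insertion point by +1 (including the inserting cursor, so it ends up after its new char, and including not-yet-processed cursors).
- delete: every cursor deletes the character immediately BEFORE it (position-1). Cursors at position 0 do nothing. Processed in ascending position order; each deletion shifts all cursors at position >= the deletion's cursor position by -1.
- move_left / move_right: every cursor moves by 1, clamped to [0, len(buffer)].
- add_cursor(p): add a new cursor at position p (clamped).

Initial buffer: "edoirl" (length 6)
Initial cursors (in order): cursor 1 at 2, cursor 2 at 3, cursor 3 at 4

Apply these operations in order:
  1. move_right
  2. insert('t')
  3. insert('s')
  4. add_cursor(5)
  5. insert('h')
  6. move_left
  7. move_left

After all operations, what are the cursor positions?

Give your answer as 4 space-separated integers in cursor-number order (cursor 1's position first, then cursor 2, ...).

Answer: 5 9 13 5

Derivation:
After op 1 (move_right): buffer="edoirl" (len 6), cursors c1@3 c2@4 c3@5, authorship ......
After op 2 (insert('t')): buffer="edotitrtl" (len 9), cursors c1@4 c2@6 c3@8, authorship ...1.2.3.
After op 3 (insert('s')): buffer="edotsitsrtsl" (len 12), cursors c1@5 c2@8 c3@11, authorship ...11.22.33.
After op 4 (add_cursor(5)): buffer="edotsitsrtsl" (len 12), cursors c1@5 c4@5 c2@8 c3@11, authorship ...11.22.33.
After op 5 (insert('h')): buffer="edotshhitshrtshl" (len 16), cursors c1@7 c4@7 c2@11 c3@15, authorship ...1114.222.333.
After op 6 (move_left): buffer="edotshhitshrtshl" (len 16), cursors c1@6 c4@6 c2@10 c3@14, authorship ...1114.222.333.
After op 7 (move_left): buffer="edotshhitshrtshl" (len 16), cursors c1@5 c4@5 c2@9 c3@13, authorship ...1114.222.333.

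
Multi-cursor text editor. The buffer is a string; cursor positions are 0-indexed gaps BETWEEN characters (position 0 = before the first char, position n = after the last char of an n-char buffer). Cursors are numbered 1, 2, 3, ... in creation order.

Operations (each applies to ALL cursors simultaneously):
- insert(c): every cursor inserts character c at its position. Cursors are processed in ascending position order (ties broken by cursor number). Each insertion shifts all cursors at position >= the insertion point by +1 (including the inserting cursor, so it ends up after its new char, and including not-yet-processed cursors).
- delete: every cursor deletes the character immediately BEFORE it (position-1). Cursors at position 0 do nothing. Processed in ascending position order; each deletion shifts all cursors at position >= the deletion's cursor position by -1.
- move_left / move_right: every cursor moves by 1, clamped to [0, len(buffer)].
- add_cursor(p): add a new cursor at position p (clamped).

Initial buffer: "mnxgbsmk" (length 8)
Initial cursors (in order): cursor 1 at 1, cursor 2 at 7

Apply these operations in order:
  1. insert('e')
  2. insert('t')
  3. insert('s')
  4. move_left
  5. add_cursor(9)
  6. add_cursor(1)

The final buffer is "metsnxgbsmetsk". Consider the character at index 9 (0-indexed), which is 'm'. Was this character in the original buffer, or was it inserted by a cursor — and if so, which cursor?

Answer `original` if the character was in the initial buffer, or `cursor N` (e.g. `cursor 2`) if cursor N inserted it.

After op 1 (insert('e')): buffer="menxgbsmek" (len 10), cursors c1@2 c2@9, authorship .1......2.
After op 2 (insert('t')): buffer="metnxgbsmetk" (len 12), cursors c1@3 c2@11, authorship .11......22.
After op 3 (insert('s')): buffer="metsnxgbsmetsk" (len 14), cursors c1@4 c2@13, authorship .111......222.
After op 4 (move_left): buffer="metsnxgbsmetsk" (len 14), cursors c1@3 c2@12, authorship .111......222.
After op 5 (add_cursor(9)): buffer="metsnxgbsmetsk" (len 14), cursors c1@3 c3@9 c2@12, authorship .111......222.
After op 6 (add_cursor(1)): buffer="metsnxgbsmetsk" (len 14), cursors c4@1 c1@3 c3@9 c2@12, authorship .111......222.
Authorship (.=original, N=cursor N): . 1 1 1 . . . . . . 2 2 2 .
Index 9: author = original

Answer: original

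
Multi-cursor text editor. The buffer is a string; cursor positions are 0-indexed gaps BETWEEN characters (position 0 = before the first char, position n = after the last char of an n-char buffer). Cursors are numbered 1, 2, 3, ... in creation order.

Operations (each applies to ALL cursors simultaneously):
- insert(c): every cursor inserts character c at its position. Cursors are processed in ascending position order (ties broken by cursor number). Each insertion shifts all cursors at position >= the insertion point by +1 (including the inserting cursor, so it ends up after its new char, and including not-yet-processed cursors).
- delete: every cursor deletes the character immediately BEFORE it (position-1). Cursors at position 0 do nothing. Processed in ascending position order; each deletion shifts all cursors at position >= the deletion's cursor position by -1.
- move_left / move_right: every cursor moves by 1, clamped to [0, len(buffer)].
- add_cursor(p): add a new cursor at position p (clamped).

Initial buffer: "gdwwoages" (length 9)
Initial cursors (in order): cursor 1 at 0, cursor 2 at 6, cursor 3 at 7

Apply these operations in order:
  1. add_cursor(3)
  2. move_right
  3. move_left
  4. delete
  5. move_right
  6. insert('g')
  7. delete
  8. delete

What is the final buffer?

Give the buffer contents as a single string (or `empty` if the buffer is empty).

After op 1 (add_cursor(3)): buffer="gdwwoages" (len 9), cursors c1@0 c4@3 c2@6 c3@7, authorship .........
After op 2 (move_right): buffer="gdwwoages" (len 9), cursors c1@1 c4@4 c2@7 c3@8, authorship .........
After op 3 (move_left): buffer="gdwwoages" (len 9), cursors c1@0 c4@3 c2@6 c3@7, authorship .........
After op 4 (delete): buffer="gdwoes" (len 6), cursors c1@0 c4@2 c2@4 c3@4, authorship ......
After op 5 (move_right): buffer="gdwoes" (len 6), cursors c1@1 c4@3 c2@5 c3@5, authorship ......
After op 6 (insert('g')): buffer="ggdwgoeggs" (len 10), cursors c1@2 c4@5 c2@9 c3@9, authorship .1..4..23.
After op 7 (delete): buffer="gdwoes" (len 6), cursors c1@1 c4@3 c2@5 c3@5, authorship ......
After op 8 (delete): buffer="ds" (len 2), cursors c1@0 c2@1 c3@1 c4@1, authorship ..

Answer: ds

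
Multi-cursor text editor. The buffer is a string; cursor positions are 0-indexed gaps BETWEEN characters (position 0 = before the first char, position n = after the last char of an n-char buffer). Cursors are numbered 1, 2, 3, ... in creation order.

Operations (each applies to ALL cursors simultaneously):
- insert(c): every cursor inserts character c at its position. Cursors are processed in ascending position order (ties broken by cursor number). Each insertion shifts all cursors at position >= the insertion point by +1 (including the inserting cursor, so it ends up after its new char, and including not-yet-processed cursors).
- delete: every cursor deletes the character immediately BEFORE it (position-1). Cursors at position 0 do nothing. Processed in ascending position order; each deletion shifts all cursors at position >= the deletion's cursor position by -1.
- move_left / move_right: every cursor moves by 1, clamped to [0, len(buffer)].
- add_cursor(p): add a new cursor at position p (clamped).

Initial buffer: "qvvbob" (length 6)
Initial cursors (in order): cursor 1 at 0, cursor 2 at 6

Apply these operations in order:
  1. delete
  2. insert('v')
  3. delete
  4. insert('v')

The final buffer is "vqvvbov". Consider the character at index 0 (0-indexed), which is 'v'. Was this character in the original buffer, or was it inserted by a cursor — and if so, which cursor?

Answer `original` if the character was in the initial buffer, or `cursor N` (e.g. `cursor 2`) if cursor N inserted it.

Answer: cursor 1

Derivation:
After op 1 (delete): buffer="qvvbo" (len 5), cursors c1@0 c2@5, authorship .....
After op 2 (insert('v')): buffer="vqvvbov" (len 7), cursors c1@1 c2@7, authorship 1.....2
After op 3 (delete): buffer="qvvbo" (len 5), cursors c1@0 c2@5, authorship .....
After op 4 (insert('v')): buffer="vqvvbov" (len 7), cursors c1@1 c2@7, authorship 1.....2
Authorship (.=original, N=cursor N): 1 . . . . . 2
Index 0: author = 1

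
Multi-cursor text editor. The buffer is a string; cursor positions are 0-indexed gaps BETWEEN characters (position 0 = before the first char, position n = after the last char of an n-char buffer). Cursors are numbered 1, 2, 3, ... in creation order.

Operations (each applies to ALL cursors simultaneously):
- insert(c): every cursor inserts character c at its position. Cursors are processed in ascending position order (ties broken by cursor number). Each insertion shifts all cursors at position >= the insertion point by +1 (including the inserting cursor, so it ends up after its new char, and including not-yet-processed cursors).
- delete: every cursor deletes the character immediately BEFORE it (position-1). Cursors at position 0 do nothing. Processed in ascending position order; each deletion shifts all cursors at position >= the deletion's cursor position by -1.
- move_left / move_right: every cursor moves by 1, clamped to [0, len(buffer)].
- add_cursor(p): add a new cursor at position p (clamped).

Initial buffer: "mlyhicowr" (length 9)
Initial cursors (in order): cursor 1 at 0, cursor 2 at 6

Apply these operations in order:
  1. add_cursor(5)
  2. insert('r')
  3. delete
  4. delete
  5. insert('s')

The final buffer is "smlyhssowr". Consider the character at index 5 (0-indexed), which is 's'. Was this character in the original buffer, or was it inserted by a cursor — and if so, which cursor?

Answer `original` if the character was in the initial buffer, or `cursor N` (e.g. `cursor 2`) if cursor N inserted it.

Answer: cursor 2

Derivation:
After op 1 (add_cursor(5)): buffer="mlyhicowr" (len 9), cursors c1@0 c3@5 c2@6, authorship .........
After op 2 (insert('r')): buffer="rmlyhircrowr" (len 12), cursors c1@1 c3@7 c2@9, authorship 1.....3.2...
After op 3 (delete): buffer="mlyhicowr" (len 9), cursors c1@0 c3@5 c2@6, authorship .........
After op 4 (delete): buffer="mlyhowr" (len 7), cursors c1@0 c2@4 c3@4, authorship .......
After op 5 (insert('s')): buffer="smlyhssowr" (len 10), cursors c1@1 c2@7 c3@7, authorship 1....23...
Authorship (.=original, N=cursor N): 1 . . . . 2 3 . . .
Index 5: author = 2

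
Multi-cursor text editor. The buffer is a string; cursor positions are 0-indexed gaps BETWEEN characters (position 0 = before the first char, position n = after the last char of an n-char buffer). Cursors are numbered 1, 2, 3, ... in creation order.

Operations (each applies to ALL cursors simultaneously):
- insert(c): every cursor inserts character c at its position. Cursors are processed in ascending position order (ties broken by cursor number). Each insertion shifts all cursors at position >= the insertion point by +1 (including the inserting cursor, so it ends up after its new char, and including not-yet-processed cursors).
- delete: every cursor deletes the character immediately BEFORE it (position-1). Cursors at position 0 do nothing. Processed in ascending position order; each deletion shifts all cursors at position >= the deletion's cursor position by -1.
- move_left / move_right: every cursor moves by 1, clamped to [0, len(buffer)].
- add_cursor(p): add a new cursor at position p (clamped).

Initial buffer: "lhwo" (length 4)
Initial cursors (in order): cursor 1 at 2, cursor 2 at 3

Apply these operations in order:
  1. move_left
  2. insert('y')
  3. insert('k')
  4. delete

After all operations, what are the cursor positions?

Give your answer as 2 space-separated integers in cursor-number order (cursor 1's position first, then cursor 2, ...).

After op 1 (move_left): buffer="lhwo" (len 4), cursors c1@1 c2@2, authorship ....
After op 2 (insert('y')): buffer="lyhywo" (len 6), cursors c1@2 c2@4, authorship .1.2..
After op 3 (insert('k')): buffer="lykhykwo" (len 8), cursors c1@3 c2@6, authorship .11.22..
After op 4 (delete): buffer="lyhywo" (len 6), cursors c1@2 c2@4, authorship .1.2..

Answer: 2 4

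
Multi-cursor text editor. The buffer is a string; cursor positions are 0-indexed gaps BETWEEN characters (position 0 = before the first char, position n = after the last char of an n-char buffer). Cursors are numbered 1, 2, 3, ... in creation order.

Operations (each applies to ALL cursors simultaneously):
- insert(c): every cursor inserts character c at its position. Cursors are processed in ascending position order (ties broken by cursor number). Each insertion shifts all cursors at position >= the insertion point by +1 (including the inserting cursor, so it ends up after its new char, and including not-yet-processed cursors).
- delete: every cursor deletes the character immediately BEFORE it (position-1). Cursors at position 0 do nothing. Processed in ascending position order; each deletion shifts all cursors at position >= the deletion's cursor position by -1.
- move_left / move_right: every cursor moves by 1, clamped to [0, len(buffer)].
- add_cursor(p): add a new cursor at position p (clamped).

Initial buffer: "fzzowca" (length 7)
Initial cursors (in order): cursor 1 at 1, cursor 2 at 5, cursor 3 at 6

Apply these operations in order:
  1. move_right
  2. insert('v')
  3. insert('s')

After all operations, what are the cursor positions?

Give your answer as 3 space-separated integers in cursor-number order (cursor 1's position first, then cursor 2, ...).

After op 1 (move_right): buffer="fzzowca" (len 7), cursors c1@2 c2@6 c3@7, authorship .......
After op 2 (insert('v')): buffer="fzvzowcvav" (len 10), cursors c1@3 c2@8 c3@10, authorship ..1....2.3
After op 3 (insert('s')): buffer="fzvszowcvsavs" (len 13), cursors c1@4 c2@10 c3@13, authorship ..11....22.33

Answer: 4 10 13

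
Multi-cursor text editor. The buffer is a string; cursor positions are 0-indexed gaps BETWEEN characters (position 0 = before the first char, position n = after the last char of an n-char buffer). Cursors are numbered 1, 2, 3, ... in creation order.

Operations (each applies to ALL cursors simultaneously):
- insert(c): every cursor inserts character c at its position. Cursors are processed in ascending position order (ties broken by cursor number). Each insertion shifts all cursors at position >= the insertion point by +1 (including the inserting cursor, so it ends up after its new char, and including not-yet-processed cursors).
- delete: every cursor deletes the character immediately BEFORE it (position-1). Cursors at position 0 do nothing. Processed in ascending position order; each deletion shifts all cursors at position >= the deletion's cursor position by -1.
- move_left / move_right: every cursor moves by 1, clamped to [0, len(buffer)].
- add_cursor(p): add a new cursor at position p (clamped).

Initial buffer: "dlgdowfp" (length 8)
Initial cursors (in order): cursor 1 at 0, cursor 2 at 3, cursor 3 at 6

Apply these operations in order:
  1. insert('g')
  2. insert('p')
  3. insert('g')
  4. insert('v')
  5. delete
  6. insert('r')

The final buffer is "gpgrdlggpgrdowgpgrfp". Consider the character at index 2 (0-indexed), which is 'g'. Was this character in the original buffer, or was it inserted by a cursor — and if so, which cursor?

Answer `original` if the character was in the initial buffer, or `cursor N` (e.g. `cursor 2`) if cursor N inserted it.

Answer: cursor 1

Derivation:
After op 1 (insert('g')): buffer="gdlggdowgfp" (len 11), cursors c1@1 c2@5 c3@9, authorship 1...2...3..
After op 2 (insert('p')): buffer="gpdlggpdowgpfp" (len 14), cursors c1@2 c2@7 c3@12, authorship 11...22...33..
After op 3 (insert('g')): buffer="gpgdlggpgdowgpgfp" (len 17), cursors c1@3 c2@9 c3@15, authorship 111...222...333..
After op 4 (insert('v')): buffer="gpgvdlggpgvdowgpgvfp" (len 20), cursors c1@4 c2@11 c3@18, authorship 1111...2222...3333..
After op 5 (delete): buffer="gpgdlggpgdowgpgfp" (len 17), cursors c1@3 c2@9 c3@15, authorship 111...222...333..
After op 6 (insert('r')): buffer="gpgrdlggpgrdowgpgrfp" (len 20), cursors c1@4 c2@11 c3@18, authorship 1111...2222...3333..
Authorship (.=original, N=cursor N): 1 1 1 1 . . . 2 2 2 2 . . . 3 3 3 3 . .
Index 2: author = 1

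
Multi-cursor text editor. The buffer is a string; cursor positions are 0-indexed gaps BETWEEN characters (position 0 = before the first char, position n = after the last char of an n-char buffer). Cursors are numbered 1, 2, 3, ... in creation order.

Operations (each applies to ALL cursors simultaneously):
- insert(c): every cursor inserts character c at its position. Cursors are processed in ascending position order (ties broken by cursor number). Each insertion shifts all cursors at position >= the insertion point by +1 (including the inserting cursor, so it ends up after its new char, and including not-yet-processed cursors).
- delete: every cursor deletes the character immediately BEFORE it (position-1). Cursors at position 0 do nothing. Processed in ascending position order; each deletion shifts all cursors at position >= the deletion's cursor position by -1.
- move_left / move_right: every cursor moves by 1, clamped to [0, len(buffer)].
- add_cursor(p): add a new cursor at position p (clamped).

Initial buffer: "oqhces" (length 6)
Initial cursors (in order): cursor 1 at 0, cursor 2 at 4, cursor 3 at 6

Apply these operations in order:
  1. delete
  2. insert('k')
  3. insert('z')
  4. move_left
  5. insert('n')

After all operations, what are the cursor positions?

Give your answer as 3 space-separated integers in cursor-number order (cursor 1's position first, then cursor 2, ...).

After op 1 (delete): buffer="oqhe" (len 4), cursors c1@0 c2@3 c3@4, authorship ....
After op 2 (insert('k')): buffer="koqhkek" (len 7), cursors c1@1 c2@5 c3@7, authorship 1...2.3
After op 3 (insert('z')): buffer="kzoqhkzekz" (len 10), cursors c1@2 c2@7 c3@10, authorship 11...22.33
After op 4 (move_left): buffer="kzoqhkzekz" (len 10), cursors c1@1 c2@6 c3@9, authorship 11...22.33
After op 5 (insert('n')): buffer="knzoqhknzeknz" (len 13), cursors c1@2 c2@8 c3@12, authorship 111...222.333

Answer: 2 8 12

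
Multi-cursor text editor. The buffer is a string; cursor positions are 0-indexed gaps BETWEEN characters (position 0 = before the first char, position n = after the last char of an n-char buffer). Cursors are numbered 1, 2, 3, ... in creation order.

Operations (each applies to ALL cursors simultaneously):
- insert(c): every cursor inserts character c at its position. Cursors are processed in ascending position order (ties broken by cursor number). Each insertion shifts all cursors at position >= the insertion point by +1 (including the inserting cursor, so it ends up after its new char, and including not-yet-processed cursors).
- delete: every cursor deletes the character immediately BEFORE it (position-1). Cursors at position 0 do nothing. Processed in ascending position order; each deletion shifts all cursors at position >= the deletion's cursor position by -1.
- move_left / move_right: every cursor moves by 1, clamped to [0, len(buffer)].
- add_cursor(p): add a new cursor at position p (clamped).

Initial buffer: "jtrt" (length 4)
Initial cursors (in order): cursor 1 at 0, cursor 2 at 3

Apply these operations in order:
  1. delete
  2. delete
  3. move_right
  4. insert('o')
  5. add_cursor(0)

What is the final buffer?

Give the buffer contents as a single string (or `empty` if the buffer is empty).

After op 1 (delete): buffer="jtt" (len 3), cursors c1@0 c2@2, authorship ...
After op 2 (delete): buffer="jt" (len 2), cursors c1@0 c2@1, authorship ..
After op 3 (move_right): buffer="jt" (len 2), cursors c1@1 c2@2, authorship ..
After op 4 (insert('o')): buffer="joto" (len 4), cursors c1@2 c2@4, authorship .1.2
After op 5 (add_cursor(0)): buffer="joto" (len 4), cursors c3@0 c1@2 c2@4, authorship .1.2

Answer: joto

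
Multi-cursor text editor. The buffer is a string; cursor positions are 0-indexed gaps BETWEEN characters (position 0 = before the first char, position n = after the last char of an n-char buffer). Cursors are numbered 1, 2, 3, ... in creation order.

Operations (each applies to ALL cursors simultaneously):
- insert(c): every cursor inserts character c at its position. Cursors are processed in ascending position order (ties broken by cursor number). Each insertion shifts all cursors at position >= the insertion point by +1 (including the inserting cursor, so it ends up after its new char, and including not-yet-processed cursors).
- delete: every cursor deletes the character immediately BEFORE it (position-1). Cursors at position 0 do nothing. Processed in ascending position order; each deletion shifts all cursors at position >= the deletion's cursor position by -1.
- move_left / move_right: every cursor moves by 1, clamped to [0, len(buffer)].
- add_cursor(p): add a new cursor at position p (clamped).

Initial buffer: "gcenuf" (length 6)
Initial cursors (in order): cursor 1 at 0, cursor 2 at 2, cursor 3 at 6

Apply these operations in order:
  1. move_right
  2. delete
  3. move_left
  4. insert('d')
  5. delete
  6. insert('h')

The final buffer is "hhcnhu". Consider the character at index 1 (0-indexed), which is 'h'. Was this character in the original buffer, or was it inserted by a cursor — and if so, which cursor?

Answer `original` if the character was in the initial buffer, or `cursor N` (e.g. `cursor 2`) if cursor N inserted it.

After op 1 (move_right): buffer="gcenuf" (len 6), cursors c1@1 c2@3 c3@6, authorship ......
After op 2 (delete): buffer="cnu" (len 3), cursors c1@0 c2@1 c3@3, authorship ...
After op 3 (move_left): buffer="cnu" (len 3), cursors c1@0 c2@0 c3@2, authorship ...
After op 4 (insert('d')): buffer="ddcndu" (len 6), cursors c1@2 c2@2 c3@5, authorship 12..3.
After op 5 (delete): buffer="cnu" (len 3), cursors c1@0 c2@0 c3@2, authorship ...
After op 6 (insert('h')): buffer="hhcnhu" (len 6), cursors c1@2 c2@2 c3@5, authorship 12..3.
Authorship (.=original, N=cursor N): 1 2 . . 3 .
Index 1: author = 2

Answer: cursor 2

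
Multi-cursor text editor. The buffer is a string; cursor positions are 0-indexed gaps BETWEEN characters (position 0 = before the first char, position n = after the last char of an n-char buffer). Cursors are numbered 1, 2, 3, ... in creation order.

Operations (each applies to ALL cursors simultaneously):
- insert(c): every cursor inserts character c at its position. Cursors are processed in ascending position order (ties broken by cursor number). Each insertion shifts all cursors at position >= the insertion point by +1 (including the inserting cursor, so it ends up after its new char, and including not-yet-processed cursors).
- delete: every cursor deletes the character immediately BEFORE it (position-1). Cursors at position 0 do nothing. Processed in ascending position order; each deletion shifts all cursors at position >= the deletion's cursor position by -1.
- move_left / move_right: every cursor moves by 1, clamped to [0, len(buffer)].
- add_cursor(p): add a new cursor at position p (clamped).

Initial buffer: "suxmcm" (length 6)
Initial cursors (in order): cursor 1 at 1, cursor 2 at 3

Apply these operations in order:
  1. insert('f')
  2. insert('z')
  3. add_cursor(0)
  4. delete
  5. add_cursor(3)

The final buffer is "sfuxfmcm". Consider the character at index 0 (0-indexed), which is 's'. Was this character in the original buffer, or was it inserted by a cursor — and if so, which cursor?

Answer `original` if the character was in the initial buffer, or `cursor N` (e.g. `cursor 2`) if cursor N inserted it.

After op 1 (insert('f')): buffer="sfuxfmcm" (len 8), cursors c1@2 c2@5, authorship .1..2...
After op 2 (insert('z')): buffer="sfzuxfzmcm" (len 10), cursors c1@3 c2@7, authorship .11..22...
After op 3 (add_cursor(0)): buffer="sfzuxfzmcm" (len 10), cursors c3@0 c1@3 c2@7, authorship .11..22...
After op 4 (delete): buffer="sfuxfmcm" (len 8), cursors c3@0 c1@2 c2@5, authorship .1..2...
After op 5 (add_cursor(3)): buffer="sfuxfmcm" (len 8), cursors c3@0 c1@2 c4@3 c2@5, authorship .1..2...
Authorship (.=original, N=cursor N): . 1 . . 2 . . .
Index 0: author = original

Answer: original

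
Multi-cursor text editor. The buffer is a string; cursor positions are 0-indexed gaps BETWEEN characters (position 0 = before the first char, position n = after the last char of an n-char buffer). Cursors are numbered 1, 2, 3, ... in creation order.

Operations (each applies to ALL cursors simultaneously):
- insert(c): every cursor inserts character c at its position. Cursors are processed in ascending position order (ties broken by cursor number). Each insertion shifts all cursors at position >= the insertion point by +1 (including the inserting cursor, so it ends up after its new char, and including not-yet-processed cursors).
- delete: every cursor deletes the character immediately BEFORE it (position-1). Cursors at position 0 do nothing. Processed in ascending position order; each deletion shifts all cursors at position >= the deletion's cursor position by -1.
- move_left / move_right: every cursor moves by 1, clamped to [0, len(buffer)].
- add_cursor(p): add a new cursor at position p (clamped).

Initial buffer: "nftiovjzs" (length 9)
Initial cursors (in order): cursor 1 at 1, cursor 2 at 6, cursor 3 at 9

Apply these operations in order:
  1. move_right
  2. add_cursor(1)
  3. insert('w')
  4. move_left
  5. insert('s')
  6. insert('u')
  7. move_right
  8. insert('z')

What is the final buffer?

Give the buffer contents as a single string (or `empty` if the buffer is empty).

After op 1 (move_right): buffer="nftiovjzs" (len 9), cursors c1@2 c2@7 c3@9, authorship .........
After op 2 (add_cursor(1)): buffer="nftiovjzs" (len 9), cursors c4@1 c1@2 c2@7 c3@9, authorship .........
After op 3 (insert('w')): buffer="nwfwtiovjwzsw" (len 13), cursors c4@2 c1@4 c2@10 c3@13, authorship .4.1.....2..3
After op 4 (move_left): buffer="nwfwtiovjwzsw" (len 13), cursors c4@1 c1@3 c2@9 c3@12, authorship .4.1.....2..3
After op 5 (insert('s')): buffer="nswfswtiovjswzssw" (len 17), cursors c4@2 c1@5 c2@12 c3@16, authorship .44.11.....22..33
After op 6 (insert('u')): buffer="nsuwfsuwtiovjsuwzssuw" (len 21), cursors c4@3 c1@7 c2@15 c3@20, authorship .444.111.....222..333
After op 7 (move_right): buffer="nsuwfsuwtiovjsuwzssuw" (len 21), cursors c4@4 c1@8 c2@16 c3@21, authorship .444.111.....222..333
After op 8 (insert('z')): buffer="nsuwzfsuwztiovjsuwzzssuwz" (len 25), cursors c4@5 c1@10 c2@19 c3@25, authorship .4444.1111.....2222..3333

Answer: nsuwzfsuwztiovjsuwzzssuwz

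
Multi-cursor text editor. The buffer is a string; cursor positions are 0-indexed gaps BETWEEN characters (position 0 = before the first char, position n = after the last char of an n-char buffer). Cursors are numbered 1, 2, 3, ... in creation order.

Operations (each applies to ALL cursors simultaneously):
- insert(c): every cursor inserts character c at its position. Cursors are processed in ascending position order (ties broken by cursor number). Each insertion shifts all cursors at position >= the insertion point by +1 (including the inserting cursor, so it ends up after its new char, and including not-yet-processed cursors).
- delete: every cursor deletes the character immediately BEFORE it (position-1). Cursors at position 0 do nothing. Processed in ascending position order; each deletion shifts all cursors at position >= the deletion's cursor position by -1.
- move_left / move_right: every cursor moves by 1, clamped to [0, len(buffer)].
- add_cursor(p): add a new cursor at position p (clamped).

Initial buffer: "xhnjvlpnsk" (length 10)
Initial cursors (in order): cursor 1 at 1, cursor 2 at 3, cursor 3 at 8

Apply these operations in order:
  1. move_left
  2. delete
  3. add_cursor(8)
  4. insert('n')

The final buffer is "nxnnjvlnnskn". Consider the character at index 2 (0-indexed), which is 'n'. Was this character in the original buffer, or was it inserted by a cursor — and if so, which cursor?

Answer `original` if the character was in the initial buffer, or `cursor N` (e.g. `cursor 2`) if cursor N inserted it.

Answer: cursor 2

Derivation:
After op 1 (move_left): buffer="xhnjvlpnsk" (len 10), cursors c1@0 c2@2 c3@7, authorship ..........
After op 2 (delete): buffer="xnjvlnsk" (len 8), cursors c1@0 c2@1 c3@5, authorship ........
After op 3 (add_cursor(8)): buffer="xnjvlnsk" (len 8), cursors c1@0 c2@1 c3@5 c4@8, authorship ........
After op 4 (insert('n')): buffer="nxnnjvlnnskn" (len 12), cursors c1@1 c2@3 c3@8 c4@12, authorship 1.2....3...4
Authorship (.=original, N=cursor N): 1 . 2 . . . . 3 . . . 4
Index 2: author = 2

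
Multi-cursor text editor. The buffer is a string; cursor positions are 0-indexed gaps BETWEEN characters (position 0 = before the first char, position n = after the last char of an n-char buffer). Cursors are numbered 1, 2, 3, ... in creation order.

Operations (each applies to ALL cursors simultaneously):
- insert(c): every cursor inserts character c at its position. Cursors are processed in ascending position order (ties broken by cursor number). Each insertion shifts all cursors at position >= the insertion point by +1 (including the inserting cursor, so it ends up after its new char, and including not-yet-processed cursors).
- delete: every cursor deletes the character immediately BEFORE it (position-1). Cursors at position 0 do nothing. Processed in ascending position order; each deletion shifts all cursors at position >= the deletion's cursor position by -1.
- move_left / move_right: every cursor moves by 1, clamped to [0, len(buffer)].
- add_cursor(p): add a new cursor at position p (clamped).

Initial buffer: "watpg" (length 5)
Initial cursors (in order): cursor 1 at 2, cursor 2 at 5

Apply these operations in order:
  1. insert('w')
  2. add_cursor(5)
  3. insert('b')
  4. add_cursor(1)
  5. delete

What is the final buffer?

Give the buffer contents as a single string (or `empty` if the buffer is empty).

Answer: awtpgw

Derivation:
After op 1 (insert('w')): buffer="wawtpgw" (len 7), cursors c1@3 c2@7, authorship ..1...2
After op 2 (add_cursor(5)): buffer="wawtpgw" (len 7), cursors c1@3 c3@5 c2@7, authorship ..1...2
After op 3 (insert('b')): buffer="wawbtpbgwb" (len 10), cursors c1@4 c3@7 c2@10, authorship ..11..3.22
After op 4 (add_cursor(1)): buffer="wawbtpbgwb" (len 10), cursors c4@1 c1@4 c3@7 c2@10, authorship ..11..3.22
After op 5 (delete): buffer="awtpgw" (len 6), cursors c4@0 c1@2 c3@4 c2@6, authorship .1...2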